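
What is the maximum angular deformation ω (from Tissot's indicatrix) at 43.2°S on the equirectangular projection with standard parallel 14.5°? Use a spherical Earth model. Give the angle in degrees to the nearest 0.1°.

16.2°

The equidistant cylindrical projection with φ₀ = 14.5° has h = 1 (meridians true) and k = cos φ₀ / cos φ along parallels.
At 43.2°: h = 1.000, k = 1.328; principal scales a = 1.328, b = 1.000.
sin(ω/2) = (a − b)/(a + b) = 0.3281/2.328 = 0.1409, so ω = 2 arcsin(0.1409) ≈ 16.2°.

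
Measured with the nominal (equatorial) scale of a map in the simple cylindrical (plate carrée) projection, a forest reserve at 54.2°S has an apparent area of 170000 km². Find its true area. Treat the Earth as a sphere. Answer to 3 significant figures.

99400 km²

For the equirectangular projection with φ₀ = 0 (plate carrée), h = 1 along meridians and k = sec φ along parallels.
Areal scale = h·k = 1 × sec φ; at 54.2°, h = 1.000, k = 1.710, so h·k = 1.710.
True area = apparent / (areal scale) = 170000 / 1.710 ≈ 99400 km².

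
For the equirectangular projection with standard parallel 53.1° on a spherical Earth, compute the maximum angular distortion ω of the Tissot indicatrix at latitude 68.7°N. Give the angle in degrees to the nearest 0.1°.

28.5°

In the equirectangular projection with standard parallel φ₀ = 53.1° (x = Rλ cos φ₀, y = Rφ), meridians are true-scale (h = 1) and the parallel scale is k = cos φ₀ / cos φ.
At 68.7°: h = 1.000, k = 1.653; principal scales a = 1.653, b = 1.000.
sin(ω/2) = (a − b)/(a + b) = 0.6529/2.653 = 0.2461, so ω = 2 arcsin(0.2461) ≈ 28.5°.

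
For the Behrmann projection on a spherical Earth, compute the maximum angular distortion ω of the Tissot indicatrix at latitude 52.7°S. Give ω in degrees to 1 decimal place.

The Behrmann projection is cylindrical equal-area with φ₀ = 30°. A cylindrical equal-area projection with standard parallel φ₀ has meridian scale h = cos φ / cos φ₀ and parallel scale k = cos φ₀ / cos φ (so areas are preserved, h·k = 1).
At 52.7°: h = 0.6997, k = 1.429; principal scales a = 1.429, b = 0.6997.
sin(ω/2) = (a − b)/(a + b) = 0.7294/2.129 = 0.3426, so ω = 2 arcsin(0.3426) ≈ 40.1°.

40.1°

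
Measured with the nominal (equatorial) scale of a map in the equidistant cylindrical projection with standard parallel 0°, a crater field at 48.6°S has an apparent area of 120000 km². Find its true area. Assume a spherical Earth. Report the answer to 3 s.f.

For the equirectangular projection with φ₀ = 0 (plate carrée), h = 1 along meridians and k = sec φ along parallels.
Areal scale = h·k = 1 × sec φ; at 48.6°, h = 1.000, k = 1.512, so h·k = 1.512.
True area = apparent / (areal scale) = 120000 / 1.512 ≈ 79400 km².

79400 km²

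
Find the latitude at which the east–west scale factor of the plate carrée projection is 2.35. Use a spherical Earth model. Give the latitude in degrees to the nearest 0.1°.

Plate carrée: h = 1, k = sec φ along parallels.
sec φ = 2.35  ⇒  cos φ = 0.4255  ⇒  φ ≈ 64.8°.

64.8°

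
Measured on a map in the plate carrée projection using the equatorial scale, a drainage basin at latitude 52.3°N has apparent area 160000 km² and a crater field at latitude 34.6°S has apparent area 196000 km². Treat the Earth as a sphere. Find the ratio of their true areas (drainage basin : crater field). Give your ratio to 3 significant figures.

0.606

On the plate carrée, areal scale = h·k = 1 × sec φ, so true area = apparent × cos φ.
True area of drainage basin: 160000 × cos(52.3°) = 160000 × 0.6115 = 97840 km².
True area of crater field: 196000 × cos(34.6°) = 196000 × 0.8231 = 161300 km².
Ratio = 97840 / 161300 ≈ 0.606.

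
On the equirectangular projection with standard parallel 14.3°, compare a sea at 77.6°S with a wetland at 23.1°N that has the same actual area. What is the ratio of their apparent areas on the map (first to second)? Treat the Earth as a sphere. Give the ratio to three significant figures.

4.28

With standard parallel φ₀ = 14.3°, the equirectangular projection gives x = Rλ cos φ₀, y = Rφ, so h = 1 and k = cos 14.3° / cos φ.
Areal scale at 77.6°: h·k = 1.000 × 4.513 = 4.513.
Areal scale at 23.1°: h·k = 1.000 × 1.053 = 1.053.
Ratio = 4.513/1.053 ≈ 4.28.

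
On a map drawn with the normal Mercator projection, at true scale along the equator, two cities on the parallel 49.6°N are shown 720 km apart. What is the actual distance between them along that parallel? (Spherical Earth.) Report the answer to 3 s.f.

467 km

For Mercator, h = k = sec φ (a conformal cylindrical projection has a single point scale, 1/cos φ).
Along the parallel at 49.6°, map distances are exaggerated by k = sec 49.6° = 1.543.
True distance = 720 / 1.543 = 720 × cos 49.6° ≈ 467 km.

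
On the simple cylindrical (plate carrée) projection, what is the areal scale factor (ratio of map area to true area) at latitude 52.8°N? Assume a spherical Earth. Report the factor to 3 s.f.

1.65

In the plate carrée (x = Rλ, y = Rφ), meridians are true-scale (h = 1) and parallels are stretched by k = sec φ.
Areal scale = h·k = 1 × sec φ; at 52.8°, h = 1.000, k = 1.654, so h·k = 1.654.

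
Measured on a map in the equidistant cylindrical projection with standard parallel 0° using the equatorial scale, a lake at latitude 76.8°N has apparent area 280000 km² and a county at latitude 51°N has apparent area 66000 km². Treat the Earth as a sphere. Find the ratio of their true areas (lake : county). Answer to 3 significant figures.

On the plate carrée, areal scale = h·k = 1 × sec φ, so true area = apparent × cos φ.
True area of lake: 280000 × cos(76.8°) = 280000 × 0.2284 = 63940 km².
True area of county: 66000 × cos(51°) = 66000 × 0.6293 = 41540 km².
Ratio = 63940 / 41540 ≈ 1.54.

1.54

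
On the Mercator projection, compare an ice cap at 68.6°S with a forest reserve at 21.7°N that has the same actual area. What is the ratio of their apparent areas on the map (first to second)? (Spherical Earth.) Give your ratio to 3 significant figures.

On Mercator, area is exaggerated by sec²φ = 1/cos²φ.
At 68.6°: sec²(68.6°) = 1/0.3649² = 7.511.
At 21.7°: sec²(21.7°) = 1/0.9291² = 1.158.
Ratio = 7.511/1.158 = cos²(21.7°)/cos²(68.6°) ≈ 6.48.

6.48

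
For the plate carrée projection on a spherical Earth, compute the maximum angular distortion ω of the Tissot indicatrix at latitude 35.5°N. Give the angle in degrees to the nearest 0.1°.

In the plate carrée (x = Rλ, y = Rφ), meridians are true-scale (h = 1) and parallels are stretched by k = sec φ.
At 35.5°: h = 1.000, k = 1.228; principal scales a = 1.228, b = 1.000.
sin(ω/2) = (a − b)/(a + b) = 0.2283/2.228 = 0.1025, so ω = 2 arcsin(0.1025) ≈ 11.8°.

11.8°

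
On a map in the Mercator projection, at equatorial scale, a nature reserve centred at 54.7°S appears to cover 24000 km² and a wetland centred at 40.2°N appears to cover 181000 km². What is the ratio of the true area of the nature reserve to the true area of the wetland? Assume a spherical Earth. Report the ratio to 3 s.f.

Since Mercator area scale is 1/cos²φ, the true area equals the apparent area multiplied by cos²φ.
True area of nature reserve: 24000 × cos²(54.7°) = 24000 × 0.3339 = 8014 km².
True area of wetland: 181000 × cos²(40.2°) = 181000 × 0.5834 = 105600 km².
Ratio = 8014 / 105600 ≈ 0.0759.

0.0759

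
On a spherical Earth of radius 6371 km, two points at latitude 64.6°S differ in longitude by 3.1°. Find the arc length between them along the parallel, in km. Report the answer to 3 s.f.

Arc length along a parallel = R cos φ · Δλ (with Δλ in radians).
= 6371 × cos 64.6° × (3.1° × π/180) = 6371 × 0.4289 × 0.05411 ≈ 148 km.

148 km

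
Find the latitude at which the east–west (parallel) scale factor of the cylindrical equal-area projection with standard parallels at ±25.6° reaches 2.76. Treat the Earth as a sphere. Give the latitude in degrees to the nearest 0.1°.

A cylindrical equal-area projection with standard parallel φ₀ has meridian scale h = cos φ / cos φ₀ and parallel scale k = cos φ₀ / cos φ (so areas are preserved, h·k = 1).
k = cos φ₀ / cos φ = 2.76  ⇒  cos φ = cos 25.6° / 2.76 = 0.3268.
φ = arccos(0.3268) ≈ 70.9°.

70.9°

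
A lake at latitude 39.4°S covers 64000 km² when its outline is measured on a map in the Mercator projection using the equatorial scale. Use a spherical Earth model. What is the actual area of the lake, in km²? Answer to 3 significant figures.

38200 km²

Mercator is conformal, so the point scale is isotropic: h = k = sec φ = 1/cos φ.
Areal scale = k² = sec²φ = 1/cos²(39.4°) = 1/0.7727² = 1.675.
True area = apparent / (areal scale) = 64000 / 1.675 ≈ 38200 km².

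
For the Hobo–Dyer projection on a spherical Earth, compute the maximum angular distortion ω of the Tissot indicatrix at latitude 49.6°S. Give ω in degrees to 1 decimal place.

23.0°

Hobo–Dyer is a cylindrical equal-area projection with standard parallels at ±37.5°. Cylindrical equal-area (φ₀ = 37.5°): h = cos φ / cos 37.5° along meridians, k = cos 37.5° / cos φ along parallels; h·k = 1.
At 49.6°: h = 0.8169, k = 1.224; principal scales a = 1.224, b = 0.8169.
sin(ω/2) = (a − b)/(a + b) = 0.4071/2.041 = 0.1995, so ω = 2 arcsin(0.1995) ≈ 23.0°.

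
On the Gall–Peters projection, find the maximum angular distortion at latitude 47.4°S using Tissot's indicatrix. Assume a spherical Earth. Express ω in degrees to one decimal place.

5.0°

Gall–Peters is a cylindrical equal-area projection with standard parallels at ±45°. A cylindrical equal-area projection with standard parallel φ₀ has meridian scale h = cos φ / cos φ₀ and parallel scale k = cos φ₀ / cos φ (so areas are preserved, h·k = 1).
At 47.4°: h = 0.9572, k = 1.045; principal scales a = 1.045, b = 0.9572.
sin(ω/2) = (a − b)/(a + b) = 0.08742/2.002 = 0.04367, so ω = 2 arcsin(0.04367) ≈ 5.0°.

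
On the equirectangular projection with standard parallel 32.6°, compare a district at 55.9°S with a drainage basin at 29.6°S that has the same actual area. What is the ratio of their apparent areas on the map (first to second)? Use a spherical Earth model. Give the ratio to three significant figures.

In the equirectangular projection with standard parallel φ₀ = 32.6° (x = Rλ cos φ₀, y = Rφ), meridians are true-scale (h = 1) and the parallel scale is k = cos φ₀ / cos φ.
Areal scale at 55.9°: h·k = 1.000 × 1.503 = 1.503.
Areal scale at 29.6°: h·k = 1.000 × 0.9689 = 0.9689.
Ratio = 1.503/0.9689 ≈ 1.55.

1.55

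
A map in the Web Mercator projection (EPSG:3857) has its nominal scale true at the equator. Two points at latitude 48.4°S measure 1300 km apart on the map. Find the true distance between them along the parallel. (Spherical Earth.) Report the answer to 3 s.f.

Mercator is conformal, so the point scale is isotropic: h = k = sec φ = 1/cos φ.
Along the parallel at 48.4°, map distances are exaggerated by k = sec 48.4° = 1.506.
True distance = 1300 / 1.506 = 1300 × cos 48.4° ≈ 863 km.

863 km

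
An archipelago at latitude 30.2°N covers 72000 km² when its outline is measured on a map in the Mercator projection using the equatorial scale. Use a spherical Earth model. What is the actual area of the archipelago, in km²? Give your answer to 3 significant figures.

53800 km²

For Mercator, h = k = sec φ (a conformal cylindrical projection has a single point scale, 1/cos φ).
Areal scale = k² = sec²φ = 1/cos²(30.2°) = 1/0.8643² = 1.339.
True area = apparent / (areal scale) = 72000 / 1.339 ≈ 53800 km².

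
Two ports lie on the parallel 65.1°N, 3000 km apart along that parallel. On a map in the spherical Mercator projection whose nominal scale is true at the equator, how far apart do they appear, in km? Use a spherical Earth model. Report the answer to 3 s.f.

For Mercator, h = k = sec φ (a conformal cylindrical projection has a single point scale, 1/cos φ).
Along the parallel, k = sec 65.1° = 1/0.4210 = 2.375.
Map distance = 3000 × 2.375 ≈ 7130 km.

7130 km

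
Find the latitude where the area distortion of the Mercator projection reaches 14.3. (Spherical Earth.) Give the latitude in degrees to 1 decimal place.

74.7°

Mercator areal scale is sec²φ.
sec²φ = 14.3  ⇒  cos²φ = 0.06993  ⇒  cos φ = 0.2644.
φ = arccos(0.2644) ≈ 74.7°.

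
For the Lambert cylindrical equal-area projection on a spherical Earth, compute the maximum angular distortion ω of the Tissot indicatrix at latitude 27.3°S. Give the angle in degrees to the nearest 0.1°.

13.5°

The Lambert cylindrical equal-area projection is the cylindrical equal-area projection with its standard parallel at the equator (φ₀ = 0). Cylindrical equal-area (φ₀ = 0°): h = cos φ / cos 0° along meridians, k = cos 0° / cos φ along parallels; h·k = 1.
At 27.3°: h = 0.8886, k = 1.125; principal scales a = 1.125, b = 0.8886.
sin(ω/2) = (a − b)/(a + b) = 0.2367/2.014 = 0.1175, so ω = 2 arcsin(0.1175) ≈ 13.5°.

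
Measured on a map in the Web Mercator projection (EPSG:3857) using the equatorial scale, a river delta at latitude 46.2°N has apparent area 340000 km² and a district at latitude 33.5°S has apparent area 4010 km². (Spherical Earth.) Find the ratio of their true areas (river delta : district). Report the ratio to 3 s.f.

On Mercator the areal scale is sec²φ, so true area = apparent × cos²φ.
True area of river delta: 340000 × cos²(46.2°) = 340000 × 0.4791 = 162900 km².
True area of district: 4010 × cos²(33.5°) = 4010 × 0.6954 = 2788 km².
Ratio = 162900 / 2788 ≈ 58.4.

58.4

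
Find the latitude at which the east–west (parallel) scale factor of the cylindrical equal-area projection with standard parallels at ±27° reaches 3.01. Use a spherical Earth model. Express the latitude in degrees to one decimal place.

Cylindrical equal-area (φ₀ = 27°): h = cos φ / cos 27° along meridians, k = cos 27° / cos φ along parallels; h·k = 1.
k = cos φ₀ / cos φ = 3.01  ⇒  cos φ = cos 27° / 3.01 = 0.2960.
φ = arccos(0.2960) ≈ 72.8°.

72.8°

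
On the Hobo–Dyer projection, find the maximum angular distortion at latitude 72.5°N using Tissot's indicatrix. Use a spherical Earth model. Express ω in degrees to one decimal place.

97.0°

The Hobo–Dyer projection is cylindrical equal-area with φ₀ = 37.5°. A cylindrical equal-area projection with standard parallel φ₀ has meridian scale h = cos φ / cos φ₀ and parallel scale k = cos φ₀ / cos φ (so areas are preserved, h·k = 1).
At 72.5°: h = 0.3790, k = 2.638; principal scales a = 2.638, b = 0.3790.
sin(ω/2) = (a − b)/(a + b) = 2.259/3.017 = 0.7488, so ω = 2 arcsin(0.7488) ≈ 97.0°.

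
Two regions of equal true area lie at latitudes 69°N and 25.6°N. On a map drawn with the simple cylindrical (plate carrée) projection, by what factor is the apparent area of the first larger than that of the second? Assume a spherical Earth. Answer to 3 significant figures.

2.52

For the equirectangular projection with φ₀ = 0 (plate carrée), h = 1 along meridians and k = sec φ along parallels.
Areal scale at 69°: h·k = 1.000 × 2.790 = 2.790.
Areal scale at 25.6°: h·k = 1.000 × 1.109 = 1.109.
Ratio = 2.790/1.109 ≈ 2.52.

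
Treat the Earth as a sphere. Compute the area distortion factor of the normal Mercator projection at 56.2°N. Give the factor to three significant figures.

Mercator is conformal, so the point scale is isotropic: h = k = sec φ = 1/cos φ.
Areal scale = k² = sec²φ = 1/cos²(56.2°) = 1/0.5563² = 3.231.

3.23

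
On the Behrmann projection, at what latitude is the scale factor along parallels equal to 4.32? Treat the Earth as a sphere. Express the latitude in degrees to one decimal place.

78.4°

The Behrmann projection is cylindrical equal-area with φ₀ = 30°. Cylindrical equal-area (φ₀ = 30°): h = cos φ / cos 30° along meridians, k = cos 30° / cos φ along parallels; h·k = 1.
k = cos φ₀ / cos φ = 4.32  ⇒  cos φ = cos 30° / 4.32 = 0.2005.
φ = arccos(0.2005) ≈ 78.4°.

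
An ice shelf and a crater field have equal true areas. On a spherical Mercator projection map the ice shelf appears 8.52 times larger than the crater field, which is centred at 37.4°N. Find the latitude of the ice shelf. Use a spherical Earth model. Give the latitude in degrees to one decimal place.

74.2°

On Mercator, (apparent₁)/(apparent₂) = sec²φ₁ / sec²φ₂ when true areas are equal.
cos²φ₂ / cos²φ₁ = 8.52  ⇒  cos φ₁ = cos 37.4° / √8.52 = 0.7944/2.919 = 0.2722.
φ₁ = arccos(0.2722) ≈ 74.2°.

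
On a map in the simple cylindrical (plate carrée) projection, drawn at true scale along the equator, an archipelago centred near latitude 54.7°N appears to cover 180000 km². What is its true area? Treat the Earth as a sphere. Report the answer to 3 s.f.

104000 km²

For the equirectangular projection with φ₀ = 0 (plate carrée), h = 1 along meridians and k = sec φ along parallels.
Areal scale = h·k = 1 × sec φ; at 54.7°, h = 1.000, k = 1.731, so h·k = 1.731.
True area = apparent / (areal scale) = 180000 / 1.731 ≈ 104000 km².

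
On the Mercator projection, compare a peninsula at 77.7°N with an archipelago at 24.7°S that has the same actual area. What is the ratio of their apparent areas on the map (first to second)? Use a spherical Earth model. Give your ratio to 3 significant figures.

On Mercator, area is exaggerated by sec²φ = 1/cos²φ.
At 77.7°: sec²(77.7°) = 1/0.2130² = 22.04.
At 24.7°: sec²(24.7°) = 1/0.9085² = 1.212.
Ratio = 22.04/1.212 = cos²(24.7°)/cos²(77.7°) ≈ 18.2.

18.2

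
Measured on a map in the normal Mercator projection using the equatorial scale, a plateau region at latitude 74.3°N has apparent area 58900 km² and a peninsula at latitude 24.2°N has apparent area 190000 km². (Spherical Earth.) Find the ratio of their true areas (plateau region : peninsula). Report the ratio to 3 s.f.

0.0273

Since Mercator area scale is 1/cos²φ, the true area equals the apparent area multiplied by cos²φ.
True area of plateau region: 58900 × cos²(74.3°) = 58900 × 0.07322 = 4313 km².
True area of peninsula: 190000 × cos²(24.2°) = 190000 × 0.8320 = 158100 km².
Ratio = 4313 / 158100 ≈ 0.0273.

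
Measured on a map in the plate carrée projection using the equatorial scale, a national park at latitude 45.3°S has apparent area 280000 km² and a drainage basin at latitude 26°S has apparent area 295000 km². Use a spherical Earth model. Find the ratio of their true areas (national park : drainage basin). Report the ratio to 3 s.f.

0.743

On the plate carrée, areal scale = h·k = 1 × sec φ, so true area = apparent × cos φ.
True area of national park: 280000 × cos(45.3°) = 280000 × 0.7034 = 197000 km².
True area of drainage basin: 295000 × cos(26°) = 295000 × 0.8988 = 265100 km².
Ratio = 197000 / 265100 ≈ 0.743.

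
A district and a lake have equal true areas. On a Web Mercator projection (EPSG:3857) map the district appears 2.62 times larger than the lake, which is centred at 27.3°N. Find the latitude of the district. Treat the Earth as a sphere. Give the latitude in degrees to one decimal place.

Mercator areal scale is sec²φ, so apparent-area ratio = sec²φ₁ / sec²φ₂ = cos²φ₂ / cos²φ₁.
cos²φ₂ / cos²φ₁ = 2.62  ⇒  cos φ₁ = cos 27.3° / √2.62 = 0.8886/1.619 = 0.5490.
φ₁ = arccos(0.5490) ≈ 56.7°.

56.7°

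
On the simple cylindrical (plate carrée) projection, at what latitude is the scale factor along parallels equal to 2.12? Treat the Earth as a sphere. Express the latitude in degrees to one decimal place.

61.9°

Plate carrée: h = 1, k = sec φ along parallels.
sec φ = 2.12  ⇒  cos φ = 0.4717  ⇒  φ ≈ 61.9°.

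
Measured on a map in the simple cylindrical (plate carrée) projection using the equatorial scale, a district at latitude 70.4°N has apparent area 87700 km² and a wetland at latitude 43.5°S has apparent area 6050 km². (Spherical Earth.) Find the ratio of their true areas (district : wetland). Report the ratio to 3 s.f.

6.70

On the plate carrée, areal scale = h·k = 1 × sec φ, so true area = apparent × cos φ.
True area of district: 87700 × cos(70.4°) = 87700 × 0.3355 = 29420 km².
True area of wetland: 6050 × cos(43.5°) = 6050 × 0.7254 = 4389 km².
Ratio = 29420 / 4389 ≈ 6.70.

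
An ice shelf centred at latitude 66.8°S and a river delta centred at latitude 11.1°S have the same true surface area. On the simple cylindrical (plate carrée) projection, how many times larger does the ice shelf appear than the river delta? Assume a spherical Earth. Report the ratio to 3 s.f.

Plate carrée maps x = Rλ, y = Rφ. The meridian scale is h = 1 and the parallel scale is k = 1/cos φ = sec φ.
Areal scale at 66.8°: h·k = 1.000 × 2.538 = 2.538.
Areal scale at 11.1°: h·k = 1.000 × 1.019 = 1.019.
Ratio = 2.538/1.019 ≈ 2.49.

2.49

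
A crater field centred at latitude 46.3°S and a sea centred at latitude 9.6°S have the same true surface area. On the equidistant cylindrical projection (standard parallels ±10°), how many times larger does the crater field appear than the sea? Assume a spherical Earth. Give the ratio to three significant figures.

With standard parallel φ₀ = 10°, the equirectangular projection gives x = Rλ cos φ₀, y = Rφ, so h = 1 and k = cos 10° / cos φ.
Areal scale at 46.3°: h·k = 1.000 × 1.425 = 1.425.
Areal scale at 9.6°: h·k = 1.000 × 0.9988 = 0.9988.
Ratio = 1.425/0.9988 ≈ 1.43.

1.43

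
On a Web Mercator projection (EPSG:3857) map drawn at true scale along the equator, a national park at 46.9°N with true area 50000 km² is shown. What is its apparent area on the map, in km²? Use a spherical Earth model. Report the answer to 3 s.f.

107000 km²

Mercator is conformal, so the point scale is isotropic: h = k = sec φ = 1/cos φ.
Areal scale = k² = sec²φ = 1/cos²(46.9°) = 1/0.6833² = 2.142.
Apparent area = 50000 × 2.142 ≈ 107000 km².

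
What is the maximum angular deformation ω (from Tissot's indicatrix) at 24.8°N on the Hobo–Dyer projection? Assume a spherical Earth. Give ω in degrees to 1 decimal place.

15.4°

The Hobo–Dyer projection is cylindrical equal-area with φ₀ = 37.5°. For cylindrical equal-area with standard parallel φ₀, h = cos φ / cos φ₀ and k = cos φ₀ / cos φ, so h·k = 1.
At 24.8°: h = 1.144, k = 0.8740; principal scales a = 1.144, b = 0.8740.
sin(ω/2) = (a − b)/(a + b) = 0.2703/2.018 = 0.1339, so ω = 2 arcsin(0.1339) ≈ 15.4°.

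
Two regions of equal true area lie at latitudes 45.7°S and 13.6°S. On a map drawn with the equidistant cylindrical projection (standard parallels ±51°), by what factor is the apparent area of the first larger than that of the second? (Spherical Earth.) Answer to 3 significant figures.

In the equirectangular projection with standard parallel φ₀ = 51° (x = Rλ cos φ₀, y = Rφ), meridians are true-scale (h = 1) and the parallel scale is k = cos φ₀ / cos φ.
Areal scale at 45.7°: h·k = 1.000 × 0.9011 = 0.9011.
Areal scale at 13.6°: h·k = 1.000 × 0.6475 = 0.6475.
Ratio = 0.9011/0.6475 ≈ 1.39.

1.39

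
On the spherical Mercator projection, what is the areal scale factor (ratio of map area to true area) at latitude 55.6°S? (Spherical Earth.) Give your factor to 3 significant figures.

3.13

Mercator is conformal, so the point scale is isotropic: h = k = sec φ = 1/cos φ.
Areal scale = k² = sec²φ = 1/cos²(55.6°) = 1/0.5650² = 3.133.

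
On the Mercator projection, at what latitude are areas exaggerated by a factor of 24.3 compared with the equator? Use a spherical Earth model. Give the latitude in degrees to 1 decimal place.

Mercator areal scale is sec²φ.
sec²φ = 24.3  ⇒  cos²φ = 0.04115  ⇒  cos φ = 0.2029.
φ = arccos(0.2029) ≈ 78.3°.

78.3°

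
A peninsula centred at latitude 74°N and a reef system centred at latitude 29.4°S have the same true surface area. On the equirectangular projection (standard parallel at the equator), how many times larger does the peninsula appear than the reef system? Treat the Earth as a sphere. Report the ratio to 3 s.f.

For the equirectangular projection with φ₀ = 0 (plate carrée), h = 1 along meridians and k = sec φ along parallels.
Areal scale at 74°: h·k = 1.000 × 3.628 = 3.628.
Areal scale at 29.4°: h·k = 1.000 × 1.148 = 1.148.
Ratio = 3.628/1.148 ≈ 3.16.

3.16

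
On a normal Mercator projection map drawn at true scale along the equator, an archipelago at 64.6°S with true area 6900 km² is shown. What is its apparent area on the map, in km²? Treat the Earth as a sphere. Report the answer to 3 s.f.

37500 km²

Mercator is conformal, so the point scale is isotropic: h = k = sec φ = 1/cos φ.
Areal scale = k² = sec²φ = 1/cos²(64.6°) = 1/0.4289² = 5.435.
Apparent area = 6900 × 5.435 ≈ 37500 km².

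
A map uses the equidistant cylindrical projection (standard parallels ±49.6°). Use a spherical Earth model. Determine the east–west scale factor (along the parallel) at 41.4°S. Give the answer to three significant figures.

0.864

The equidistant cylindrical projection with φ₀ = 49.6° has h = 1 (meridians true) and k = cos φ₀ / cos φ along parallels.
k = cos 49.6° / cos 41.4° = 0.6481/0.7501 = 0.8640.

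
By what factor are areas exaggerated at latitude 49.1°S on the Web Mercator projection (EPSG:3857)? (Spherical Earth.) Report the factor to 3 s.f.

2.33

For Mercator, h = k = sec φ (a conformal cylindrical projection has a single point scale, 1/cos φ).
Areal scale = k² = sec²φ = 1/cos²(49.1°) = 1/0.6547² = 2.333.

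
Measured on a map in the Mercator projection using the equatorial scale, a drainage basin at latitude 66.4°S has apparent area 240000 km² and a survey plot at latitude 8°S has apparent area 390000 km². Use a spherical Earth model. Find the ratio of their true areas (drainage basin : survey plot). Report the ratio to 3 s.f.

Mercator's areal exaggeration is sec²φ; hence true area = (apparent area) · cos²φ.
True area of drainage basin: 240000 × cos²(66.4°) = 240000 × 0.1603 = 38470 km².
True area of survey plot: 390000 × cos²(8°) = 390000 × 0.9806 = 382400 km².
Ratio = 38470 / 382400 ≈ 0.101.

0.101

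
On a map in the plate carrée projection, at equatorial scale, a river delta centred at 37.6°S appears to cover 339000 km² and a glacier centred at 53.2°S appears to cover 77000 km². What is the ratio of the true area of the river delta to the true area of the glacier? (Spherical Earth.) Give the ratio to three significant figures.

5.82

On the plate carrée, areal scale = h·k = 1 × sec φ, so true area = apparent × cos φ.
True area of river delta: 339000 × cos(37.6°) = 339000 × 0.7923 = 268600 km².
True area of glacier: 77000 × cos(53.2°) = 77000 × 0.5990 = 46120 km².
Ratio = 268600 / 46120 ≈ 5.82.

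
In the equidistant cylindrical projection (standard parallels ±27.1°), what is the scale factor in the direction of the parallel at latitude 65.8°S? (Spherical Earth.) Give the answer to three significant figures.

2.17

With standard parallel φ₀ = 27.1°, the equirectangular projection gives x = Rλ cos φ₀, y = Rφ, so h = 1 and k = cos 27.1° / cos φ.
k = cos 27.1° / cos 65.8° = 0.8902/0.4099 = 2.172.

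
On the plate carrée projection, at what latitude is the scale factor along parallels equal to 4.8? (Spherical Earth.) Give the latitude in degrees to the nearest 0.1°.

Plate carrée: h = 1, k = sec φ along parallels.
sec φ = 4.8  ⇒  cos φ = 0.2083  ⇒  φ ≈ 78.0°.

78.0°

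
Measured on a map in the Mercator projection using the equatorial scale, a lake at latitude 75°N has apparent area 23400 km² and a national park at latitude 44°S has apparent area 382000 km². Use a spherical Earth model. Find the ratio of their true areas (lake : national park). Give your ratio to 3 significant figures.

Mercator's areal exaggeration is sec²φ; hence true area = (apparent area) · cos²φ.
True area of lake: 23400 × cos²(75°) = 23400 × 0.06699 = 1568 km².
True area of national park: 382000 × cos²(44°) = 382000 × 0.5174 = 197700 km².
Ratio = 1568 / 197700 ≈ 0.00793.

0.00793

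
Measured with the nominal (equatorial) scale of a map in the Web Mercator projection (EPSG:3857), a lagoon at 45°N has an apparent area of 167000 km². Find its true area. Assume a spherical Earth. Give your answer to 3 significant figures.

Mercator is conformal, so the point scale is isotropic: h = k = sec φ = 1/cos φ.
Areal scale = k² = sec²φ = 1/cos²(45°) = 1/0.7071² = 2.000.
True area = apparent / (areal scale) = 167000 / 2.000 ≈ 83500 km².

83500 km²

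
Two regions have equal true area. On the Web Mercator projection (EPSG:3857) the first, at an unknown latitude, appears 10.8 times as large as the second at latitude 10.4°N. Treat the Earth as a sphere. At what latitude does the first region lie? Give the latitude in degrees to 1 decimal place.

Mercator areal scale is sec²φ, so apparent-area ratio = sec²φ₁ / sec²φ₂ = cos²φ₂ / cos²φ₁.
cos²φ₂ / cos²φ₁ = 10.8  ⇒  cos φ₁ = cos 10.4° / √10.8 = 0.9836/3.286 = 0.2993.
φ₁ = arccos(0.2993) ≈ 72.6°.

72.6°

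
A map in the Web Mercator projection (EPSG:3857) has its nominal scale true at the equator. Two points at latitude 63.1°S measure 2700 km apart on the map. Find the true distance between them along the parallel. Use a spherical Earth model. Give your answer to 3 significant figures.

The Mercator projection is conformal; its linear scale factor is the same in every direction and equals sec φ = 1/cos φ.
Along the parallel at 63.1°, map distances are exaggerated by k = sec 63.1° = 2.210.
True distance = 2700 / 2.210 = 2700 × cos 63.1° ≈ 1220 km.

1220 km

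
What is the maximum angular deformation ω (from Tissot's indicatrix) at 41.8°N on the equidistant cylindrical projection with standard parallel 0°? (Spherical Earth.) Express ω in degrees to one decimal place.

16.8°

Plate carrée maps x = Rλ, y = Rφ. The meridian scale is h = 1 and the parallel scale is k = 1/cos φ = sec φ.
At 41.8°: h = 1.000, k = 1.341; principal scales a = 1.341, b = 1.000.
sin(ω/2) = (a − b)/(a + b) = 0.3414/2.341 = 0.1458, so ω = 2 arcsin(0.1458) ≈ 16.8°.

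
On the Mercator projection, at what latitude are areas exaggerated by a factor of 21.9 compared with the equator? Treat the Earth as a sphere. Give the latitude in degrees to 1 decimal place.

77.7°

Mercator areal scale is sec²φ.
sec²φ = 21.9  ⇒  cos²φ = 0.04566  ⇒  cos φ = 0.2137.
φ = arccos(0.2137) ≈ 77.7°.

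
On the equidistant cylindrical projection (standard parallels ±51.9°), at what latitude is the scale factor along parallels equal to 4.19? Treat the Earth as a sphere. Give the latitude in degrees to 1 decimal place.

In the equirectangular projection with standard parallel φ₀ = 51.9° (x = Rλ cos φ₀, y = Rφ), meridians are true-scale (h = 1) and the parallel scale is k = cos φ₀ / cos φ.
k = cos φ₀ / cos φ = 4.19  ⇒  cos φ = cos 51.9° / 4.19 = 0.1473.
φ = arccos(0.1473) ≈ 81.5°.

81.5°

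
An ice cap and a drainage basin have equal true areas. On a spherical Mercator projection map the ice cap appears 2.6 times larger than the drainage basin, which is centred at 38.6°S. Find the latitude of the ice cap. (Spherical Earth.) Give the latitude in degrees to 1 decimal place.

On Mercator, (apparent₁)/(apparent₂) = sec²φ₁ / sec²φ₂ when true areas are equal.
cos²φ₂ / cos²φ₁ = 2.6  ⇒  cos φ₁ = cos 38.6° / √2.6 = 0.7815/1.612 = 0.4847.
φ₁ = arccos(0.4847) ≈ 61.0°.

61.0°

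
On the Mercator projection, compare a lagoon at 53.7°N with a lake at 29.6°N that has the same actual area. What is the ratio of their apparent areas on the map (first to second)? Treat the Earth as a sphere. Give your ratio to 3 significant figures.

2.16

Mercator areal scale is sec²φ.
At 53.7°: sec²(53.7°) = 1/0.5920² = 2.853.
At 29.6°: sec²(29.6°) = 1/0.8695² = 1.323.
Ratio = 2.853/1.323 = cos²(29.6°)/cos²(53.7°) ≈ 2.16.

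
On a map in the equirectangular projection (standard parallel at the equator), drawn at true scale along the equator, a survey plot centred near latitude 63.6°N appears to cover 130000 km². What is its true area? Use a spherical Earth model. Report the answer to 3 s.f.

57800 km²

Plate carrée maps x = Rλ, y = Rφ. The meridian scale is h = 1 and the parallel scale is k = 1/cos φ = sec φ.
Areal scale = h·k = 1 × sec φ; at 63.6°, h = 1.000, k = 2.249, so h·k = 2.249.
True area = apparent / (areal scale) = 130000 / 2.249 ≈ 57800 km².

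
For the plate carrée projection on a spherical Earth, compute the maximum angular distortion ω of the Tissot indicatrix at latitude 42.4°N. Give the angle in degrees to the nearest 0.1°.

Plate carrée maps x = Rλ, y = Rφ. The meridian scale is h = 1 and the parallel scale is k = 1/cos φ = sec φ.
At 42.4°: h = 1.000, k = 1.354; principal scales a = 1.354, b = 1.000.
sin(ω/2) = (a − b)/(a + b) = 0.3542/2.354 = 0.1504, so ω = 2 arcsin(0.1504) ≈ 17.3°.

17.3°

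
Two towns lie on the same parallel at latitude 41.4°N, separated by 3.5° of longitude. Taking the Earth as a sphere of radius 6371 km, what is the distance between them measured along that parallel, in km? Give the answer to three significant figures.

Arc length along a parallel = R cos φ · Δλ (with Δλ in radians).
= 6371 × cos 41.4° × (3.5° × π/180) = 6371 × 0.7501 × 0.06109 ≈ 292 km.

292 km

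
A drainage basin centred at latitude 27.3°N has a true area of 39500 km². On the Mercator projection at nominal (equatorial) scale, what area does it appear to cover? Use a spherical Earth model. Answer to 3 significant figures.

50000 km²

For Mercator, h = k = sec φ (a conformal cylindrical projection has a single point scale, 1/cos φ).
Areal scale = k² = sec²φ = 1/cos²(27.3°) = 1/0.8886² = 1.266.
Apparent area = 39500 × 1.266 ≈ 50000 km².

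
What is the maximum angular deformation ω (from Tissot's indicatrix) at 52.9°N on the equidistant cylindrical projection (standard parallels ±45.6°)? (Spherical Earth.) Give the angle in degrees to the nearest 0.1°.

The equidistant cylindrical projection with φ₀ = 45.6° has h = 1 (meridians true) and k = cos φ₀ / cos φ along parallels.
At 52.9°: h = 1.000, k = 1.160; principal scales a = 1.160, b = 1.000.
sin(ω/2) = (a − b)/(a + b) = 0.1599/2.160 = 0.07403, so ω = 2 arcsin(0.07403) ≈ 8.5°.

8.5°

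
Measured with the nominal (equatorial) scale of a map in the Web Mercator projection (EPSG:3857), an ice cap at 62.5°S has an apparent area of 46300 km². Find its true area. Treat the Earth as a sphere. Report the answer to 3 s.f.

For Mercator, h = k = sec φ (a conformal cylindrical projection has a single point scale, 1/cos φ).
Areal scale = k² = sec²φ = 1/cos²(62.5°) = 1/0.4617² = 4.690.
True area = apparent / (areal scale) = 46300 / 4.690 ≈ 9870 km².

9870 km²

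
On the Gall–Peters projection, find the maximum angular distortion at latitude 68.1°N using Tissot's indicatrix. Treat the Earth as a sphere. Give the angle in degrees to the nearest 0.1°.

Gall–Peters is a cylindrical equal-area projection with standard parallels at ±45°. Cylindrical equal-area (φ₀ = 45°): h = cos φ / cos 45° along meridians, k = cos 45° / cos φ along parallels; h·k = 1.
At 68.1°: h = 0.5275, k = 1.896; principal scales a = 1.896, b = 0.5275.
sin(ω/2) = (a − b)/(a + b) = 1.368/2.423 = 0.5647, so ω = 2 arcsin(0.5647) ≈ 68.8°.

68.8°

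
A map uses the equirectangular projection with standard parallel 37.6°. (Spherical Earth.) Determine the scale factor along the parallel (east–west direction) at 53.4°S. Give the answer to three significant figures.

With standard parallel φ₀ = 37.6°, the equirectangular projection gives x = Rλ cos φ₀, y = Rφ, so h = 1 and k = cos 37.6° / cos φ.
k = cos 37.6° / cos 53.4° = 0.7923/0.5962 = 1.329.

1.33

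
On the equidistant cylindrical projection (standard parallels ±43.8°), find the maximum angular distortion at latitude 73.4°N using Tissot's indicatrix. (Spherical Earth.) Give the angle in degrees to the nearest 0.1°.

In the equirectangular projection with standard parallel φ₀ = 43.8° (x = Rλ cos φ₀, y = Rφ), meridians are true-scale (h = 1) and the parallel scale is k = cos φ₀ / cos φ.
At 73.4°: h = 1.000, k = 2.526; principal scales a = 2.526, b = 1.000.
sin(ω/2) = (a − b)/(a + b) = 1.526/3.526 = 0.4328, so ω = 2 arcsin(0.4328) ≈ 51.3°.

51.3°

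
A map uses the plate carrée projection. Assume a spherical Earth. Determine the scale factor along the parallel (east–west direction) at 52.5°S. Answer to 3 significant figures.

1.64

Plate carrée maps x = Rλ, y = Rφ. The meridian scale is h = 1 and the parallel scale is k = 1/cos φ = sec φ.
k = 1/cos 52.5° = 1/0.6088 = 1.643.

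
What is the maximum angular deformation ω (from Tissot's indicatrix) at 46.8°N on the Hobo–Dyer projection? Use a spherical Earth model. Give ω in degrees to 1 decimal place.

16.8°

The Hobo–Dyer projection is cylindrical equal-area with φ₀ = 37.5°. A cylindrical equal-area projection with standard parallel φ₀ has meridian scale h = cos φ / cos φ₀ and parallel scale k = cos φ₀ / cos φ (so areas are preserved, h·k = 1).
At 46.8°: h = 0.8629, k = 1.159; principal scales a = 1.159, b = 0.8629.
sin(ω/2) = (a − b)/(a + b) = 0.2961/2.022 = 0.1465, so ω = 2 arcsin(0.1465) ≈ 16.8°.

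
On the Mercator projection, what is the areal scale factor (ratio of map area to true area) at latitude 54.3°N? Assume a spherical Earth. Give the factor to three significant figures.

For Mercator, h = k = sec φ (a conformal cylindrical projection has a single point scale, 1/cos φ).
Areal scale = k² = sec²φ = 1/cos²(54.3°) = 1/0.5835² = 2.937.

2.94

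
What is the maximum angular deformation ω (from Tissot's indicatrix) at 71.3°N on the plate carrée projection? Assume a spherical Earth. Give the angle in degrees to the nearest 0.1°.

61.9°

For the equirectangular projection with φ₀ = 0 (plate carrée), h = 1 along meridians and k = sec φ along parallels.
At 71.3°: h = 1.000, k = 3.119; principal scales a = 3.119, b = 1.000.
sin(ω/2) = (a − b)/(a + b) = 2.119/4.119 = 0.5144, so ω = 2 arcsin(0.5144) ≈ 61.9°.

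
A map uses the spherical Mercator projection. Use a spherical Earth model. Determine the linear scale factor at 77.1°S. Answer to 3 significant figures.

4.48

The Mercator projection is conformal; its linear scale factor is the same in every direction and equals sec φ = 1/cos φ.
k = 1/cos 77.1° = 1/0.2233 = 4.479.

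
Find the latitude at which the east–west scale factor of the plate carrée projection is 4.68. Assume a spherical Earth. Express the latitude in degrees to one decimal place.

Plate carrée: h = 1, k = sec φ along parallels.
sec φ = 4.68  ⇒  cos φ = 0.2137  ⇒  φ ≈ 77.7°.

77.7°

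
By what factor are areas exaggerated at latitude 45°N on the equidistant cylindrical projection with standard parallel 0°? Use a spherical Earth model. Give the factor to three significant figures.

Plate carrée maps x = Rλ, y = Rφ. The meridian scale is h = 1 and the parallel scale is k = 1/cos φ = sec φ.
Areal scale = h·k = 1 × sec φ; at 45°, h = 1.000, k = 1.414, so h·k = 1.414.

1.41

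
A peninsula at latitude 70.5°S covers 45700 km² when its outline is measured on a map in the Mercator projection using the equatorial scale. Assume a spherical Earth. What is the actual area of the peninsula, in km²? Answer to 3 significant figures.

The Mercator projection is conformal; its linear scale factor is the same in every direction and equals sec φ = 1/cos φ.
Areal scale = k² = sec²φ = 1/cos²(70.5°) = 1/0.3338² = 8.974.
True area = apparent / (areal scale) = 45700 / 8.974 ≈ 5090 km².

5090 km²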